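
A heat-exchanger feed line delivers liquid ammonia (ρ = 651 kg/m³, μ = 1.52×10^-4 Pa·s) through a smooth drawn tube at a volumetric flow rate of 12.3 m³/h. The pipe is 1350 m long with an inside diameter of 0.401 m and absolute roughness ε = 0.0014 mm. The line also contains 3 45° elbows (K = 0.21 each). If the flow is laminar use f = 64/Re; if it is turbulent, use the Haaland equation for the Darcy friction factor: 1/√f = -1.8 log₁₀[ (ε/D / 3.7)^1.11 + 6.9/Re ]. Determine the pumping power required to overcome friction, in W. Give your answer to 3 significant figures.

Q = 12.3 m³/h = 12.3/3600 = 0.003417 m³/s.
Cross-sectional area A = πD²/4 = π(0.401)²/4 = 0.1263 m²; mean velocity V = Q/A = 0.003417/0.1263 = 0.02705 m/s.
Reynolds number Re = ρVD/μ = 651 · 0.02705 · 0.401 / 0.000152 = 4.646e+04.
Re > 4000 → turbulent. Relative roughness ε/D = 1.4e-06/0.401 = 3.49e-06. Haaland: 1/√f = -1.8 log₁₀[(3.49e-06/3.7)^1.11 + 6.9/4.646e+04] = -1.8 log₁₀[2.05e-07 + 0.000149] = 6.89, so f = 0.02107.
Total minor-loss coefficient ΣK = 3·0.21 = 0.63.
ΔP = [f·L/D + ΣK]·(ρV²/2) = [0.02107·1350/0.401 + 0.63]·(651·0.02705²/2) = [70.92 + 0.63]·0.2382 = 17.05 Pa.
Pumping power P = QΔP = 0.003417·17.05 = 0.05824 W = 0.0582 W.

P ≈ 0.0582 W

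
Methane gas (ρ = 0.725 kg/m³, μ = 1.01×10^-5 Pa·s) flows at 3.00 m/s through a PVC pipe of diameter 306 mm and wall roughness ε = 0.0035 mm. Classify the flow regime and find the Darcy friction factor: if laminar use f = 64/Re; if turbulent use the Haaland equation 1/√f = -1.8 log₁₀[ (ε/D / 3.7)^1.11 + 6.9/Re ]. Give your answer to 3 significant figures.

f ≈ 0.0195

Re = ρVD/μ = 0.725·3·0.306/1.01e-05 = 6.59e+04.
Re > 4000 → turbulent. ε/D = 3.5e-06/0.306 = 1.14e-05; Haaland: 1/√f = -1.8 log₁₀[7.66e-07 + 0.000105] = 7.158, so f = 0.01952.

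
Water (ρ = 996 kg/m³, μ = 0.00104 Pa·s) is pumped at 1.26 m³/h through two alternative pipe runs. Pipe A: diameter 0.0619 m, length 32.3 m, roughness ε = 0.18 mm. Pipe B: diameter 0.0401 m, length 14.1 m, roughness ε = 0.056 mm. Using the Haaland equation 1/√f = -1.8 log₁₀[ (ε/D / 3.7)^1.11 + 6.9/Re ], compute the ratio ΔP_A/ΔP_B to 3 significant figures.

Pipe A: V = Q/A = 0.00035/0.003009 = 0.1163 m/s; Re = 6895; ε/D = 0.00291; Haaland → f = 0.03755; ΔP_A = f(L/D)(ρV²/2) = 132 Pa.
Pipe B: V = Q/A = 0.00035/0.001263 = 0.2771 m/s; Re = 1.064e+04; ε/D = 0.0014; Haaland → f = 0.03226; ΔP_B = f(L/D)(ρV²/2) = 433.8 Pa.
ΔP_A/ΔP_B = 132/433.8 = 0.304.

ΔP_A/ΔP_B ≈ 0.304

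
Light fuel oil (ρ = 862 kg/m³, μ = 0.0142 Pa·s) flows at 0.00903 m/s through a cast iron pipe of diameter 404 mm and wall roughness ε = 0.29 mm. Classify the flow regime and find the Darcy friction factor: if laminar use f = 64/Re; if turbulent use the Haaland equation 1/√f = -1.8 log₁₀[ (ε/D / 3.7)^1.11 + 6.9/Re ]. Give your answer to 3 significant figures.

f ≈ 0.289

Re = ρVD/μ = 862·0.00903·0.404/0.0142 = 221.5.
Re < 2300 → laminar, so f = 64/Re = 0.289 (roughness is irrelevant in laminar flow).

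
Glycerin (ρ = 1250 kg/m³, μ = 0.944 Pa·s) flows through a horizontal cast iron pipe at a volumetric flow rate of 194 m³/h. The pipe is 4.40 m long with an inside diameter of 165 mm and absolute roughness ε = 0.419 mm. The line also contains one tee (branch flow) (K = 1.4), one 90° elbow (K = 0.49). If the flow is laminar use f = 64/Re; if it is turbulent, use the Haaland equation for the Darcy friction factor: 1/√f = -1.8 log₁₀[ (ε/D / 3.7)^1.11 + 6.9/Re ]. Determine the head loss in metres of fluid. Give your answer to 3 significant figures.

h_f ≈ 1.62 m

Q = 194 m³/h = 194/3600 = 0.05389 m³/s.
Cross-sectional area A = πD²/4 = π(0.165)²/4 = 0.02138 m²; mean velocity V = Q/A = 0.05389/0.02138 = 2.52 m/s.
Reynolds number Re = ρVD/μ = 1250 · 2.52 · 0.165 / 0.944 = 550.6.
Re < 2300 → laminar flow, so f = 64/Re = 64/550.6 = 0.1162 (the turbulent correlation is not needed).
Total minor-loss coefficient ΣK = 1·1.4 + 1·0.49 = 1.89.
ΔP = [f·L/D + ΣK]·(ρV²/2) = [0.1162·4.4/0.165 + 1.89]·(1250·2.52²/2) = [3.099 + 1.89]·3970 = 1.981e+04 Pa.
Head loss h_f = ΔP/(ρg) = 1.981e+04/(1250·9.81) = 1.62 m.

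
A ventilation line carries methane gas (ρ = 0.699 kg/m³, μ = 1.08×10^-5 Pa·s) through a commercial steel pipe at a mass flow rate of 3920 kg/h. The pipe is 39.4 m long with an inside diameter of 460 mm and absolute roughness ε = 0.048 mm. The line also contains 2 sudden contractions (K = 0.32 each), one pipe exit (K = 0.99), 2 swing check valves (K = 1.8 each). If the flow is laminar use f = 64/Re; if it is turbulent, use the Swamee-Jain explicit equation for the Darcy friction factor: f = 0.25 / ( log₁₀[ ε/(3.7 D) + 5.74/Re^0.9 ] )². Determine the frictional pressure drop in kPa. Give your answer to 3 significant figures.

ṁ = 3920 kg/h = 3920/3600 = 1.089 kg/s.
A = πD²/4 = π(0.46)²/4 = 0.1662 m²; mean velocity V = ṁ/(ρA) = 1.089/(0.699 · 0.1662) = 9.373 m/s.
Reynolds number Re = ρVD/μ = 0.699 · 9.373 · 0.46 / 1.08e-05 = 2.791e+05.
Re > 4000 → turbulent. Relative roughness ε/D = 4.8e-05/0.46 = 0.000104. Swamee-Jain: f = 0.25/(log₁₀[0.000104/3.7 + 5.74/2.791e+05^0.9])² = 0.25/(log₁₀[2.82e-05 + 7.21e-05])² = 0.25/(-3.999)² = 0.01563.
Total minor-loss coefficient ΣK = 2·0.32 + 1·0.99 + 2·1.8 = 5.23.
ΔP = [f·L/D + ΣK]·(ρV²/2) = [0.01563·39.4/0.46 + 5.23]·(0.699·9.373²/2) = [1.339 + 5.23]·30.71 = 201.7 Pa.
ΔP = 201.7 Pa = 0.202 kPa.

ΔP ≈ 0.202 kPa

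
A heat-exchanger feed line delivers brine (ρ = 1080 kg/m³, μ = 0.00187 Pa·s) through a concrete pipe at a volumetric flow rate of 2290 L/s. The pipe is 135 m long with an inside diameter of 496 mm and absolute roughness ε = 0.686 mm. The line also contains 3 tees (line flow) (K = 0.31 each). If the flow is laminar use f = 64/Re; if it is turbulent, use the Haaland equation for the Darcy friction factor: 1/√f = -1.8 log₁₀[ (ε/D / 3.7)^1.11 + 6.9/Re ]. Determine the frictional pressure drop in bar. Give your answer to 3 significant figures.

ΔP ≈ 5.12 bar

Q = 2290 L/s = 2290/1000 = 2.29 m³/s.
Cross-sectional area A = πD²/4 = π(0.496)²/4 = 0.1932 m²; mean velocity V = Q/A = 2.29/0.1932 = 11.85 m/s.
Reynolds number Re = ρVD/μ = 1080 · 11.85 · 0.496 / 0.00187 = 3.395e+06.
Re > 4000 → turbulent. Relative roughness ε/D = 0.000686/0.496 = 0.00138. Haaland: 1/√f = -1.8 log₁₀[(0.00138/3.7)^1.11 + 6.9/3.395e+06] = -1.8 log₁₀[0.000157 + 2.03e-06] = 6.838, so f = 0.02139.
Total minor-loss coefficient ΣK = 3·0.31 = 0.93.
ΔP = [f·L/D + ΣK]·(ρV²/2) = [0.02139·135/0.496 + 0.93]·(1080·11.85²/2) = [5.821 + 0.93]·7.585e+04 = 5.121e+05 Pa.
ΔP = 5.121e+05 Pa = 5.12 bar.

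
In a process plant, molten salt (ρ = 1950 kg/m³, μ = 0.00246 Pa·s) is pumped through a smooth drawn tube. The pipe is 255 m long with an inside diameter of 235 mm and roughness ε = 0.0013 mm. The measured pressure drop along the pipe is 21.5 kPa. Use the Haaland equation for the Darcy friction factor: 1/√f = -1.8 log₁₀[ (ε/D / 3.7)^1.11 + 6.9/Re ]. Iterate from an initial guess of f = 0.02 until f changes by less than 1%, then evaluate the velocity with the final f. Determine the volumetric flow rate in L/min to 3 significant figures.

Rearranging Darcy-Weisbach: V = √(2·ΔP·D/(f·L·ρ)). With ε/D = 1.3e-06/0.235 = 5.53e-06, iterate starting from f = 0.02:
  f = 0.02 → V = √(2·2.15e+04·0.235/(0.02·255·1950)) = 1.008 m/s; Re = ρVD/μ = 1.878e+05; f → 0.01572
  f = 0.01572 → V = 1.137 m/s; Re = 2.118e+05; f → 0.01536
  f = 0.01536 → V = 1.15 m/s; Re = 2.143e+05; f → 0.01533
Converged (Δf/f < 1%). With the final f = 0.01533: V = √(2·2.15e+04·0.235/(0.01533·255·1950)) = 1.151 m/s.
Q = V·A = 1.151·(π/4·0.235²) = 0.04994 m³/s = 3000 L/min.

Q ≈ 3000 L/min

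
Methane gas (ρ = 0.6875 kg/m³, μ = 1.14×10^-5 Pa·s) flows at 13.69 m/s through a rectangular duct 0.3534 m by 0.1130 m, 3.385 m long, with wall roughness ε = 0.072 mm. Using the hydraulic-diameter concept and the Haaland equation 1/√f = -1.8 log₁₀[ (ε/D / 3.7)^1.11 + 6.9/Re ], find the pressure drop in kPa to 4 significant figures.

ΔP ≈ 0.02405 kPa

Hydraulic diameter D_h = 4A/P = 4·(0.3534·0.113)/(2·(0.3534+0.113)) = 0.1597/0.9328 = 0.1712 m.
Re = ρVD_h/μ = 0.6875·13.69·0.1712/1.14e-05 = 1.414e+05.
ε/D_h = 7.2e-05/0.1712 = 0.00042; Haaland gives 1/√f = -1.8 log₁₀[4.18e-05+4.88e-05] = 7.277, so f = 0.01889.
ΔP = f(L/D_h)(ρV²/2) = 0.01889·3.385/0.1712·64.42 = 24.05 Pa.
ΔP = 0.02405 kPa.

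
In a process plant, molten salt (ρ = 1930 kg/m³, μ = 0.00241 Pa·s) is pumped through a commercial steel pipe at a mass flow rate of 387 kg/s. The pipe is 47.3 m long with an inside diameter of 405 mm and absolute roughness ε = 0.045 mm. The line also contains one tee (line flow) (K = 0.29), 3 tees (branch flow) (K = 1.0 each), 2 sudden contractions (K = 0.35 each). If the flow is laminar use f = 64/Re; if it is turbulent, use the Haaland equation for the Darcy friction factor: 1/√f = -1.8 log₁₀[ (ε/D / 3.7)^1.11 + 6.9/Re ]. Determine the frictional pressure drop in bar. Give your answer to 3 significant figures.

A = πD²/4 = π(0.405)²/4 = 0.1288 m²; mean velocity V = ṁ/(ρA) = 387/(1930 · 0.1288) = 1.557 m/s.
Reynolds number Re = ρVD/μ = 1930 · 1.557 · 0.405 / 0.00241 = 5.048e+05.
Re > 4000 → turbulent. Relative roughness ε/D = 4.5e-05/0.405 = 0.000111. Haaland: 1/√f = -1.8 log₁₀[(0.000111/3.7)^1.11 + 6.9/5.048e+05] = -1.8 log₁₀[9.55e-06 + 1.37e-05] = 8.341, so f = 0.01437.
Total minor-loss coefficient ΣK = 1·0.29 + 3·1 + 2·0.35 = 3.99.
ΔP = [f·L/D + ΣK]·(ρV²/2) = [0.01437·47.3/0.405 + 3.99]·(1930·1.557²/2) = [1.679 + 3.99]·2338 = 1.325e+04 Pa.
ΔP = 1.325e+04 Pa = 0.133 bar.

ΔP ≈ 0.133 bar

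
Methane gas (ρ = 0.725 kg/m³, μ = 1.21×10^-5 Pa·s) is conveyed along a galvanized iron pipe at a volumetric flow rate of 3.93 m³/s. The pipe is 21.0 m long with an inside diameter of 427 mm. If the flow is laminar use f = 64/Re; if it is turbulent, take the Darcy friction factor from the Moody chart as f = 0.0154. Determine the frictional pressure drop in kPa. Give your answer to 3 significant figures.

ΔP ≈ 0.207 kPa

Cross-sectional area A = πD²/4 = π(0.427)²/4 = 0.1432 m²; mean velocity V = Q/A = 3.93/0.1432 = 27.44 m/s.
Reynolds number Re = ρVD/μ = 0.725 · 27.44 · 0.427 / 1.21e-05 = 7.021e+05.
Re > 4000 → turbulent; use the Moody-chart value f = 0.0154.
Darcy-Weisbach: ΔP = f(L/D)(ρV²/2) = 0.0154·(21/0.427)·(0.725·27.44²/2) = 0.0154·49.18·273 = 206.8 Pa.
ΔP = 206.8 Pa = 0.207 kPa.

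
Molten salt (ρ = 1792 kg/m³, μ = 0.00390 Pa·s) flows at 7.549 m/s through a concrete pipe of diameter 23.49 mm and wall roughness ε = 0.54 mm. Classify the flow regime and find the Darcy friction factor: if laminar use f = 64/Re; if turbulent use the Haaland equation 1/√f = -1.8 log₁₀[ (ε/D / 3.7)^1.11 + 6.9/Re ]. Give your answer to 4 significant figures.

Re = ρVD/μ = 1792·7.549·0.02349/0.0039 = 8.148e+04.
Re > 4000 → turbulent. ε/D = 0.00054/0.02349 = 0.023; Haaland: 1/√f = -1.8 log₁₀[0.00355 + 8.47e-05] = 4.391, so f = 0.05188.

f ≈ 0.05188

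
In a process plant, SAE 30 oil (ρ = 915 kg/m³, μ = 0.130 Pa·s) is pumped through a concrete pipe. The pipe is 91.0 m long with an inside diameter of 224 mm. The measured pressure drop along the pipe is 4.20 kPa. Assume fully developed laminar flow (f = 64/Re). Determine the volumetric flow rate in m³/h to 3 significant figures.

For laminar flow, f = 64/Re with Re = ρVD/μ, so Darcy-Weisbach reduces to ΔP = 32μLV/D². Solving for V: V = ΔP·D²/(32μL) = 4200·(0.224)²/(32·0.13·91) = 0.5567 m/s.
Check: Re = ρVD/μ = 915·0.5567·0.224/0.13 = 877.7 < 2300, so the laminar assumption holds.
Q = V·A = 0.5567·(π/4·0.224²) = 0.02194 m³/s = 79.0 m³/h.

Q ≈ 79.0 m³/h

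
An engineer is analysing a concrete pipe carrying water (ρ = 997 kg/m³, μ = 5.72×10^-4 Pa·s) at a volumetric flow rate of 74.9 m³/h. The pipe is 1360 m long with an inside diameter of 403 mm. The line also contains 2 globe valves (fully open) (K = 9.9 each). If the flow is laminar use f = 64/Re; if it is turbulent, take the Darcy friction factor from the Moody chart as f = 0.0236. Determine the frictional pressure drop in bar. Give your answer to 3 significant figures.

ΔP ≈ 0.0132 bar

Q = 74.9 m³/h = 74.9/3600 = 0.02081 m³/s.
Cross-sectional area A = πD²/4 = π(0.403)²/4 = 0.1276 m²; mean velocity V = Q/A = 0.02081/0.1276 = 0.1631 m/s.
Reynolds number Re = ρVD/μ = 997 · 0.1631 · 0.403 / 0.000572 = 1.146e+05.
Re > 4000 → turbulent; use the Moody-chart value f = 0.0236.
Total minor-loss coefficient ΣK = 2·9.9 = 19.8.
ΔP = [f·L/D + ΣK]·(ρV²/2) = [0.0236·1360/0.403 + 19.8]·(997·0.1631²/2) = [79.64 + 19.8]·13.26 = 1319 Pa.
ΔP = 1319 Pa = 0.0132 bar.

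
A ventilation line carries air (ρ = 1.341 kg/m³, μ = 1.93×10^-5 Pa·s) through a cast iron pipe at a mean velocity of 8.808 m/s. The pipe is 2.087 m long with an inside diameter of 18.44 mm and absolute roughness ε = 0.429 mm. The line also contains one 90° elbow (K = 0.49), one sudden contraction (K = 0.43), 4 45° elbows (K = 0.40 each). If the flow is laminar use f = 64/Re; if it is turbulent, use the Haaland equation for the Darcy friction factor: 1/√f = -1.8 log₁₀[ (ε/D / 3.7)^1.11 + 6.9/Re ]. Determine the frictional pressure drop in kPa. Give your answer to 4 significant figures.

Reynolds number Re = ρVD/μ = 1.341 · 8.808 · 0.01844 / 1.93e-05 = 1.129e+04.
Re > 4000 → turbulent. Relative roughness ε/D = 0.000429/0.01844 = 0.0233. Haaland: 1/√f = -1.8 log₁₀[(0.0233/3.7)^1.11 + 6.9/1.129e+04] = -1.8 log₁₀[0.0036 + 0.000611] = 4.276, so f = 0.05469.
Total minor-loss coefficient ΣK = 1·0.49 + 1·0.43 + 4·0.4 = 2.52.
ΔP = [f·L/D + ΣK]·(ρV²/2) = [0.05469·2.087/0.01844 + 2.52]·(1.341·8.808²/2) = [6.19 + 2.52]·52.02 = 453.1 Pa.
ΔP = 453.1 Pa = 0.4531 kPa.

ΔP ≈ 0.4531 kPa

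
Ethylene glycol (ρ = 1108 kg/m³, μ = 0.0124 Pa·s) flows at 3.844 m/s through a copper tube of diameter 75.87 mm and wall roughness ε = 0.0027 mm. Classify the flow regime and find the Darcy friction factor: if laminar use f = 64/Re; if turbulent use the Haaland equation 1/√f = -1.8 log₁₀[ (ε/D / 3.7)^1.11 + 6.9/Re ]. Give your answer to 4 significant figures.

Re = ρVD/μ = 1108·3.844·0.07587/0.0124 = 2.606e+04.
Re > 4000 → turbulent. ε/D = 2.7e-06/0.07587 = 3.56e-05; Haaland: 1/√f = -1.8 log₁₀[2.7e-06 + 0.000265] = 6.431, so f = 0.02418.

f ≈ 0.02418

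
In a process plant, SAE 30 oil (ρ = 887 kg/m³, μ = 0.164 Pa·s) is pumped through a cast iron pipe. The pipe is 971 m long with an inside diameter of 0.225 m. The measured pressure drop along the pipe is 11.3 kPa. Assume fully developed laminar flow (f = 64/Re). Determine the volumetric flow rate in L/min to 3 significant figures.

For laminar flow, f = 64/Re with Re = ρVD/μ, so Darcy-Weisbach reduces to ΔP = 32μLV/D². Solving for V: V = ΔP·D²/(32μL) = 1.13e+04·(0.225)²/(32·0.164·971) = 0.1123 m/s.
Check: Re = ρVD/μ = 887·0.1123·0.225/0.164 = 136.6 < 2300, so the laminar assumption holds.
Q = V·A = 0.1123·(π/4·0.225²) = 0.004464 m³/s = 268 L/min.

Q ≈ 268 L/min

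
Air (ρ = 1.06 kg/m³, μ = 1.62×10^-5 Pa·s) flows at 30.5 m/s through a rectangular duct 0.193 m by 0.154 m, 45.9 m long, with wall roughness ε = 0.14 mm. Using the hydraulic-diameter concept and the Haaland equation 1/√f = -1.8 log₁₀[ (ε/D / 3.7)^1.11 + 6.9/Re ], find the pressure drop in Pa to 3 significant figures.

Hydraulic diameter D_h = 4A/P = 4·(0.193·0.154)/(2·(0.193+0.154)) = 0.1189/0.694 = 0.1713 m.
Re = ρVD_h/μ = 1.06·30.5·0.1713/1.62e-05 = 3.419e+05.
ε/D_h = 0.00014/0.1713 = 0.000817; Haaland gives 1/√f = -1.8 log₁₀[8.75e-05+2.02e-05] = 7.142, so f = 0.0196.
ΔP = f(L/D_h)(ρV²/2) = 0.0196·45.9/0.1713·493 = 2590 Pa.

ΔP ≈ 2590 Pa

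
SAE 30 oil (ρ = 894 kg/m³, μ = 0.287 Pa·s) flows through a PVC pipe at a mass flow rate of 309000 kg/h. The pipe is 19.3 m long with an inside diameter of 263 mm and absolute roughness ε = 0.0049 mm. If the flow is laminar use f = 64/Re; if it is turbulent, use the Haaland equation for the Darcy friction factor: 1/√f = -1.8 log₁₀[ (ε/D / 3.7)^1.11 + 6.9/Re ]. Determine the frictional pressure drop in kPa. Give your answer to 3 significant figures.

ṁ = 309000 kg/h = 309000/3600 = 85.83 kg/s.
A = πD²/4 = π(0.263)²/4 = 0.05433 m²; mean velocity V = ṁ/(ρA) = 85.83/(894 · 0.05433) = 1.767 m/s.
Reynolds number Re = ρVD/μ = 894 · 1.767 · 0.263 / 0.287 = 1448.
Re < 2300 → laminar flow, so f = 64/Re = 64/1448 = 0.0442 (the turbulent correlation is not needed).
Darcy-Weisbach: ΔP = f(L/D)(ρV²/2) = 0.0442·(19.3/0.263)·(894·1.767²/2) = 0.0442·73.38·1396 = 4529 Pa.
ΔP = 4529 Pa = 4.53 kPa.

ΔP ≈ 4.53 kPa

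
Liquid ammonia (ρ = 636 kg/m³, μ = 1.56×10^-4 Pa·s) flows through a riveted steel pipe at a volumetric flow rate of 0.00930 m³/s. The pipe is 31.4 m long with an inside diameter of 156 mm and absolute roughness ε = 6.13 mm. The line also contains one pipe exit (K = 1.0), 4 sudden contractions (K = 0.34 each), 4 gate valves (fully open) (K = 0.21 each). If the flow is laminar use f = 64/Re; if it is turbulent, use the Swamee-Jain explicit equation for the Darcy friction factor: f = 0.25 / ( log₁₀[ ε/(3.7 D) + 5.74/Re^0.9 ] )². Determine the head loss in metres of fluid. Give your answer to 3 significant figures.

h_f ≈ 0.195 m

Cross-sectional area A = πD²/4 = π(0.156)²/4 = 0.01911 m²; mean velocity V = Q/A = 0.0093/0.01911 = 0.4866 m/s.
Reynolds number Re = ρVD/μ = 636 · 0.4866 · 0.156 / 0.000156 = 3.095e+05.
Re > 4000 → turbulent. Relative roughness ε/D = 0.00613/0.156 = 0.0393. Swamee-Jain: f = 0.25/(log₁₀[0.0393/3.7 + 5.74/3.095e+05^0.9])² = 0.25/(log₁₀[0.0106 + 6.57e-05])² = 0.25/(-1.971)² = 0.06434.
Total minor-loss coefficient ΣK = 1·1 + 4·0.34 + 4·0.21 = 3.2.
ΔP = [f·L/D + ΣK]·(ρV²/2) = [0.06434·31.4/0.156 + 3.2]·(636·0.4866²/2) = [12.95 + 3.2]·75.29 = 1216 Pa.
Head loss h_f = ΔP/(ρg) = 1216/(636·9.81) = 0.195 m.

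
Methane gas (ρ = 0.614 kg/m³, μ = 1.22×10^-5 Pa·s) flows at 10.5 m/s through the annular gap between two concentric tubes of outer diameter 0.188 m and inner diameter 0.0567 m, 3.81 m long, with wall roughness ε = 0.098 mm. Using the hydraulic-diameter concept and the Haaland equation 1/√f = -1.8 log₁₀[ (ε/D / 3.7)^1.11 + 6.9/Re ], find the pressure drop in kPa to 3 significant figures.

ΔP ≈ 0.0216 kPa

Hydraulic diameter D_h = 4A/P = D_o - D_i = 0.188 - 0.0567 = 0.1313 m.
Re = ρVD_h/μ = 0.614·10.5·0.1313/1.22e-05 = 6.938e+04.
ε/D_h = 9.8e-05/0.1313 = 0.000746; Haaland gives 1/√f = -1.8 log₁₀[7.91e-05+9.94e-05] = 6.747, so f = 0.02197.
ΔP = f(L/D_h)(ρV²/2) = 0.02197·3.81/0.1313·33.85 = 21.58 Pa.
ΔP = 0.0216 kPa.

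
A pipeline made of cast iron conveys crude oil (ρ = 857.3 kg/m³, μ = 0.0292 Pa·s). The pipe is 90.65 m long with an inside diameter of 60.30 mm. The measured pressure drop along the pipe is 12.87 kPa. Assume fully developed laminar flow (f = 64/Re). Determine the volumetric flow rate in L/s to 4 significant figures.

For laminar flow, f = 64/Re with Re = ρVD/μ, so Darcy-Weisbach reduces to ΔP = 32μLV/D². Solving for V: V = ΔP·D²/(32μL) = 1.287e+04·(0.0603)²/(32·0.0292·90.65) = 0.5525 m/s.
Check: Re = ρVD/μ = 857.3·0.5525·0.0603/0.0292 = 978.1 < 2300, so the laminar assumption holds.
Q = V·A = 0.5525·(π/4·0.0603²) = 0.001578 m³/s = 1.578 L/s.

Q ≈ 1.578 L/s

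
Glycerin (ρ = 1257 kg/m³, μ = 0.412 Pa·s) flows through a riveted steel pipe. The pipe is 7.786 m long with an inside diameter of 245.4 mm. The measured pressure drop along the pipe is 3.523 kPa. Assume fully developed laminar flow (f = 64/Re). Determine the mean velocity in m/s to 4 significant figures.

For laminar flow, f = 64/Re with Re = ρVD/μ, so Darcy-Weisbach reduces to ΔP = 32μLV/D². Solving for V: V = ΔP·D²/(32μL) = 3523·(0.2454)²/(32·0.412·7.786) = 2.067 m/s.
Check: Re = ρVD/μ = 1257·2.067·0.2454/0.412 = 1547 < 2300, so the laminar assumption holds.

V ≈ 2.067 m/s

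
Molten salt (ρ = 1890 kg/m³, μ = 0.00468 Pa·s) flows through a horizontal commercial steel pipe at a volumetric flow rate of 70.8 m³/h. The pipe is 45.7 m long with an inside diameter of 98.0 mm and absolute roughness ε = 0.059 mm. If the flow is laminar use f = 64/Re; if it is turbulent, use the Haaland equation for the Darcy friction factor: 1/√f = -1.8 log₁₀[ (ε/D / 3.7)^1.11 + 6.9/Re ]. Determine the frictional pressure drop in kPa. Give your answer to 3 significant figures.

Q = 70.8 m³/h = 70.8/3600 = 0.01967 m³/s.
Cross-sectional area A = πD²/4 = π(0.098)²/4 = 0.007543 m²; mean velocity V = Q/A = 0.01967/0.007543 = 2.607 m/s.
Reynolds number Re = ρVD/μ = 1890 · 2.607 · 0.098 / 0.00468 = 1.032e+05.
Re > 4000 → turbulent. Relative roughness ε/D = 5.9e-05/0.098 = 0.000602. Haaland: 1/√f = -1.8 log₁₀[(0.000602/3.7)^1.11 + 6.9/1.032e+05] = -1.8 log₁₀[6.23e-05 + 6.69e-05] = 7, so f = 0.02041.
Darcy-Weisbach: ΔP = f(L/D)(ρV²/2) = 0.02041·(45.7/0.098)·(1890·2.607²/2) = 0.02041·466.3·6424 = 6.114e+04 Pa.
ΔP = 6.114e+04 Pa = 61.1 kPa.

ΔP ≈ 61.1 kPa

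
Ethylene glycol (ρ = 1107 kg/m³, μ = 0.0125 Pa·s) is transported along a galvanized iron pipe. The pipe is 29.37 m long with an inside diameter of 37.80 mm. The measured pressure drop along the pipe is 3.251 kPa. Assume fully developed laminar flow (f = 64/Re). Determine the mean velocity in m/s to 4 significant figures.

V ≈ 0.3954 m/s

For laminar flow, f = 64/Re with Re = ρVD/μ, so Darcy-Weisbach reduces to ΔP = 32μLV/D². Solving for V: V = ΔP·D²/(32μL) = 3251·(0.0378)²/(32·0.0125·29.37) = 0.3954 m/s.
Check: Re = ρVD/μ = 1107·0.3954·0.0378/0.0125 = 1324 < 2300, so the laminar assumption holds.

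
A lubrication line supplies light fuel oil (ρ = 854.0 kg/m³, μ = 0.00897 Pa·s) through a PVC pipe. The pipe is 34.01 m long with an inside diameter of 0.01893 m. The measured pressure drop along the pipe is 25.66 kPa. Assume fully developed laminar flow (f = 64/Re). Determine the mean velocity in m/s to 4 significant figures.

For laminar flow, f = 64/Re with Re = ρVD/μ, so Darcy-Weisbach reduces to ΔP = 32μLV/D². Solving for V: V = ΔP·D²/(32μL) = 2.566e+04·(0.01893)²/(32·0.00897·34.01) = 0.9419 m/s.
Check: Re = ρVD/μ = 854·0.9419·0.01893/0.00897 = 1698 < 2300, so the laminar assumption holds.

V ≈ 0.9419 m/s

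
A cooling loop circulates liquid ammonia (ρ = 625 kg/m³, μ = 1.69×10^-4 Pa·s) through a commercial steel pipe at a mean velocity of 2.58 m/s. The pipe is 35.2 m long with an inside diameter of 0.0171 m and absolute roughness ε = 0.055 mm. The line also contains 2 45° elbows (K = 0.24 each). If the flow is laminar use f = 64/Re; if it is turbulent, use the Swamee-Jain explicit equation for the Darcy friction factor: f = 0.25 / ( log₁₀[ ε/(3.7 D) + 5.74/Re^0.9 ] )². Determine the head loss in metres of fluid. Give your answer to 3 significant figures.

h_f ≈ 19.5 m

Reynolds number Re = ρVD/μ = 625 · 2.58 · 0.0171 / 0.000169 = 1.632e+05.
Re > 4000 → turbulent. Relative roughness ε/D = 5.5e-05/0.0171 = 0.00322. Swamee-Jain: f = 0.25/(log₁₀[0.00322/3.7 + 5.74/1.632e+05^0.9])² = 0.25/(log₁₀[0.000869 + 0.000117])² = 0.25/(-3.006)² = 0.02767.
Total minor-loss coefficient ΣK = 2·0.24 = 0.48.
ΔP = [f·L/D + ΣK]·(ρV²/2) = [0.02767·35.2/0.0171 + 0.48]·(625·2.58²/2) = [56.95 + 0.48]·2080 = 1.195e+05 Pa.
Head loss h_f = ΔP/(ρg) = 1.195e+05/(625·9.81) = 19.5 m.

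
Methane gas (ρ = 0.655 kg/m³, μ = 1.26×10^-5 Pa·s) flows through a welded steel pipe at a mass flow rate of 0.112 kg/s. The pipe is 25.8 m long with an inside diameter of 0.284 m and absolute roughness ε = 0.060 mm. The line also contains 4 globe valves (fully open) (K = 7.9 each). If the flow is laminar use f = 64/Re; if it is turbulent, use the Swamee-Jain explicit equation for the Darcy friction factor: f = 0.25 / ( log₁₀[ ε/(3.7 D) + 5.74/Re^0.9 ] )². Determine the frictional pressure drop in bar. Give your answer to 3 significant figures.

A = πD²/4 = π(0.284)²/4 = 0.06335 m²; mean velocity V = ṁ/(ρA) = 0.112/(0.655 · 0.06335) = 2.699 m/s.
Reynolds number Re = ρVD/μ = 0.655 · 2.699 · 0.284 / 1.26e-05 = 3.985e+04.
Re > 4000 → turbulent. Relative roughness ε/D = 6e-05/0.284 = 0.000211. Swamee-Jain: f = 0.25/(log₁₀[0.000211/3.7 + 5.74/3.985e+04^0.9])² = 0.25/(log₁₀[5.71e-05 + 0.000415])² = 0.25/(-3.326)² = 0.02261.
Total minor-loss coefficient ΣK = 4·7.9 = 31.6.
ΔP = [f·L/D + ΣK]·(ρV²/2) = [0.02261·25.8/0.284 + 31.6]·(0.655·2.699²/2) = [2.054 + 31.6]·2.386 = 80.31 Pa.
ΔP = 80.31 Pa = 8.03×10^-4 bar.

ΔP ≈ 8.03×10^-4 bar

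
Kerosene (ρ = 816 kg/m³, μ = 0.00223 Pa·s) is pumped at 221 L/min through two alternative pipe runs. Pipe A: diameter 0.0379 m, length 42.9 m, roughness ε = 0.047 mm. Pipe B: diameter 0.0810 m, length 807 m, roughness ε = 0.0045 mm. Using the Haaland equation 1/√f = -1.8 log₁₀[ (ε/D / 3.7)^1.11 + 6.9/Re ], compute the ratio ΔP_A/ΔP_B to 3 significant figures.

ΔP_A/ΔP_B ≈ 2.30

Pipe A: V = Q/A = 0.003683/0.001128 = 3.265 m/s; Re = 4.528e+04; ε/D = 0.00124; Haaland → f = 0.02469; ΔP_A = f(L/D)(ρV²/2) = 1.216e+05 Pa.
Pipe B: V = Q/A = 0.003683/0.005153 = 0.7148 m/s; Re = 2.119e+04; ε/D = 5.56e-05; Haaland → f = 0.02547; ΔP_B = f(L/D)(ρV²/2) = 5.289e+04 Pa.
ΔP_A/ΔP_B = 1.216e+05/5.289e+04 = 2.30.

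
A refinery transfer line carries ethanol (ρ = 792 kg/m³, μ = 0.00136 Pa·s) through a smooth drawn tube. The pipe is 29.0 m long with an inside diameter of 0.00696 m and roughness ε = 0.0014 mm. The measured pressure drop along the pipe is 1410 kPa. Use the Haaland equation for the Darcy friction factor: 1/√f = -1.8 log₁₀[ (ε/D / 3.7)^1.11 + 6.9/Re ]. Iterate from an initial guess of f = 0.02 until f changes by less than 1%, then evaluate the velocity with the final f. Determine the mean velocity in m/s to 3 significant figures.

Rearranging Darcy-Weisbach: V = √(2·ΔP·D/(f·L·ρ)). With ε/D = 1.4e-06/0.00696 = 0.000201, iterate starting from f = 0.02:
  f = 0.02 → V = √(2·1.41e+06·0.00696/(0.02·29·792)) = 6.537 m/s; Re = ρVD/μ = 2.649e+04; f → 0.02443
  f = 0.02443 → V = 5.915 m/s; Re = 2.397e+04; f → 0.025
  f = 0.025 → V = 5.847 m/s; Re = 2.37e+04; f → 0.02506
Converged (Δf/f < 1%). With the final f = 0.02506: V = √(2·1.41e+06·0.00696/(0.02506·29·792)) = 5.839 m/s.

V ≈ 5.84 m/s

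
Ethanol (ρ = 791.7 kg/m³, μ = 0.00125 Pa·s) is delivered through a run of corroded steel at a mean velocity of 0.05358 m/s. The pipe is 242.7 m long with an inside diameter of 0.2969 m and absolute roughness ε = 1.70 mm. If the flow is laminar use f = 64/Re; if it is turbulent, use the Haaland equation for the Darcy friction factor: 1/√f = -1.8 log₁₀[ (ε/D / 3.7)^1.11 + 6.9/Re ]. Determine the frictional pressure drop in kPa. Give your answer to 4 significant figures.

ΔP ≈ 0.03554 kPa

Reynolds number Re = ρVD/μ = 791.7 · 0.05358 · 0.2969 / 0.00125 = 1.008e+04.
Re > 4000 → turbulent. Relative roughness ε/D = 0.0017/0.2969 = 0.00573. Haaland: 1/√f = -1.8 log₁₀[(0.00573/3.7)^1.11 + 6.9/1.008e+04] = -1.8 log₁₀[0.000759 + 0.000685] = 5.113, so f = 0.03826.
Darcy-Weisbach: ΔP = f(L/D)(ρV²/2) = 0.03826·(242.7/0.2969)·(791.7·0.05358²/2) = 0.03826·817.4·1.136 = 35.54 Pa.
ΔP = 35.54 Pa = 0.03554 kPa.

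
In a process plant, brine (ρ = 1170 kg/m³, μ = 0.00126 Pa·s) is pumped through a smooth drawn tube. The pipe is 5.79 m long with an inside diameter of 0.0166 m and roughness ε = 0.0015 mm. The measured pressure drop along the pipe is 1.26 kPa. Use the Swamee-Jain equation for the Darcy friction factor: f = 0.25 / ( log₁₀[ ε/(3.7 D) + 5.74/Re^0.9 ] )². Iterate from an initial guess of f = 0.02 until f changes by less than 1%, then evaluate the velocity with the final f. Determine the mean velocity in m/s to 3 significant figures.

Rearranging Darcy-Weisbach: V = √(2·ΔP·D/(f·L·ρ)). With ε/D = 1.5e-06/0.0166 = 9.04e-05, iterate starting from f = 0.02:
  f = 0.02 → V = √(2·1260·0.0166/(0.02·5.79·1170)) = 0.5557 m/s; Re = ρVD/μ = 8565; f → 0.03248
  f = 0.03248 → V = 0.436 m/s; Re = 6721; f → 0.03479
  f = 0.03479 → V = 0.4213 m/s; Re = 6494; f → 0.03514
Converged (Δf/f < 1%). With the final f = 0.03514: V = √(2·1260·0.0166/(0.03514·5.79·1170)) = 0.4192 m/s.

V ≈ 0.419 m/s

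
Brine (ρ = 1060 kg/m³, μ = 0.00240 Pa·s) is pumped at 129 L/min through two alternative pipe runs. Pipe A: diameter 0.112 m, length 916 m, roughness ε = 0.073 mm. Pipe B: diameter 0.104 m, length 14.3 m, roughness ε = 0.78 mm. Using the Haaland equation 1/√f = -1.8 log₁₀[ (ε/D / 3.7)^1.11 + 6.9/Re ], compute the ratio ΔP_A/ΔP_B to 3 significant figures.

Pipe A: V = Q/A = 0.00215/0.009852 = 0.2182 m/s; Re = 1.08e+04; ε/D = 0.000652; Haaland → f = 0.0311; ΔP_A = f(L/D)(ρV²/2) = 6419 Pa.
Pipe B: V = Q/A = 0.00215/0.008495 = 0.2531 m/s; Re = 1.163e+04; ε/D = 0.0075; Haaland → f = 0.03962; ΔP_B = f(L/D)(ρV²/2) = 185 Pa.
ΔP_A/ΔP_B = 6419/185 = 34.7.

ΔP_A/ΔP_B ≈ 34.7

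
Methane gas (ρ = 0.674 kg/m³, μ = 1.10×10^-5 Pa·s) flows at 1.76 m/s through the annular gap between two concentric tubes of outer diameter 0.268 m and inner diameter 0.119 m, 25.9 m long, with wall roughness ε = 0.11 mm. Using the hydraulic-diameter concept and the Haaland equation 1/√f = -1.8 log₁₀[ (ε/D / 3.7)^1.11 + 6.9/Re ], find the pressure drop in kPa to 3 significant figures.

ΔP ≈ 0.00516 kPa

Hydraulic diameter D_h = 4A/P = D_o - D_i = 0.268 - 0.119 = 0.149 m.
Re = ρVD_h/μ = 0.674·1.76·0.149/1.1e-05 = 1.607e+04.
ε/D_h = 0.00011/0.149 = 0.000738; Haaland gives 1/√f = -1.8 log₁₀[7.82e-05+0.000429] = 5.93, so f = 0.02844.
ΔP = f(L/D_h)(ρV²/2) = 0.02844·25.9/0.149·1.044 = 5.16 Pa.
ΔP = 0.00516 kPa.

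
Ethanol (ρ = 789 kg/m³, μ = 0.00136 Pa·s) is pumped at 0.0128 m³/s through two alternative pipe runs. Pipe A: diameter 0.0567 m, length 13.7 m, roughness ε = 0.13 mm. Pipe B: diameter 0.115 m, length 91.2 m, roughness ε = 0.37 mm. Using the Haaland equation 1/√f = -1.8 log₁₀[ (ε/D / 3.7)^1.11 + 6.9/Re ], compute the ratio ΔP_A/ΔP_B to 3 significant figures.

Pipe A: V = Q/A = 0.0128/0.002525 = 5.069 m/s; Re = 1.668e+05; ε/D = 0.00229; Haaland → f = 0.0252; ΔP_A = f(L/D)(ρV²/2) = 6.172e+04 Pa.
Pipe B: V = Q/A = 0.0128/0.01039 = 1.232 m/s; Re = 8.222e+04; ε/D = 0.00322; Haaland → f = 0.02809; ΔP_B = f(L/D)(ρV²/2) = 1.335e+04 Pa.
ΔP_A/ΔP_B = 6.172e+04/1.335e+04 = 4.62.

ΔP_A/ΔP_B ≈ 4.62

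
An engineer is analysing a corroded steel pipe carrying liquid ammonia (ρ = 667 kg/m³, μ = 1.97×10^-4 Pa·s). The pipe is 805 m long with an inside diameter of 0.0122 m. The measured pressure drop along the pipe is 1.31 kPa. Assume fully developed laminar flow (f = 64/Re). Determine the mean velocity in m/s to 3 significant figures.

V ≈ 0.0384 m/s

For laminar flow, f = 64/Re with Re = ρVD/μ, so Darcy-Weisbach reduces to ΔP = 32μLV/D². Solving for V: V = ΔP·D²/(32μL) = 1310·(0.0122)²/(32·0.000197·805) = 0.03842 m/s.
Check: Re = ρVD/μ = 667·0.03842·0.0122/0.000197 = 1587 < 2300, so the laminar assumption holds.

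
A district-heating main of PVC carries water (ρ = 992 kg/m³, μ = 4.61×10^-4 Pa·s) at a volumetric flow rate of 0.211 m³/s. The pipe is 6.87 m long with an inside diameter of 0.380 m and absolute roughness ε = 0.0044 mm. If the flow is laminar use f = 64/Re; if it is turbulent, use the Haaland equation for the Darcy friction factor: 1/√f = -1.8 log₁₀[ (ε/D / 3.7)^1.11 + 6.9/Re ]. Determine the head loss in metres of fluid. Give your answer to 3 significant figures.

Cross-sectional area A = πD²/4 = π(0.38)²/4 = 0.1134 m²; mean velocity V = Q/A = 0.211/0.1134 = 1.86 m/s.
Reynolds number Re = ρVD/μ = 992 · 1.86 · 0.38 / 0.000461 = 1.521e+06.
Re > 4000 → turbulent. Relative roughness ε/D = 4.4e-06/0.38 = 1.16e-05. Haaland: 1/√f = -1.8 log₁₀[(1.16e-05/3.7)^1.11 + 6.9/1.521e+06] = -1.8 log₁₀[7.76e-07 + 4.54e-06] = 9.495, so f = 0.01109.
Darcy-Weisbach: ΔP = f(L/D)(ρV²/2) = 0.01109·(6.87/0.38)·(992·1.86²/2) = 0.01109·18.08·1717 = 344.3 Pa.
Head loss h_f = ΔP/(ρg) = 344.3/(992·9.81) = 0.0354 m.

h_f ≈ 0.0354 m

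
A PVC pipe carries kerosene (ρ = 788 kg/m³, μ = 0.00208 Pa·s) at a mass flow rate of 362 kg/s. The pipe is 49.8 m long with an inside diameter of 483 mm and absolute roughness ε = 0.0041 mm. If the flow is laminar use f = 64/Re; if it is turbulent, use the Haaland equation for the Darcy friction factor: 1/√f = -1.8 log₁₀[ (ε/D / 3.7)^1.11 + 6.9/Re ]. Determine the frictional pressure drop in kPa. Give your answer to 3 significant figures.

A = πD²/4 = π(0.483)²/4 = 0.1832 m²; mean velocity V = ṁ/(ρA) = 362/(788 · 0.1832) = 2.507 m/s.
Reynolds number Re = ρVD/μ = 788 · 2.507 · 0.483 / 0.00208 = 4.588e+05.
Re > 4000 → turbulent. Relative roughness ε/D = 4.1e-06/0.483 = 8.49e-06. Haaland: 1/√f = -1.8 log₁₀[(8.49e-06/3.7)^1.11 + 6.9/4.588e+05] = -1.8 log₁₀[5.5e-07 + 1.5e-05] = 8.653, so f = 0.01336.
Darcy-Weisbach: ΔP = f(L/D)(ρV²/2) = 0.01336·(49.8/0.483)·(788·2.507²/2) = 0.01336·103.1·2477 = 3411 Pa.
ΔP = 3411 Pa = 3.41 kPa.

ΔP ≈ 3.41 kPa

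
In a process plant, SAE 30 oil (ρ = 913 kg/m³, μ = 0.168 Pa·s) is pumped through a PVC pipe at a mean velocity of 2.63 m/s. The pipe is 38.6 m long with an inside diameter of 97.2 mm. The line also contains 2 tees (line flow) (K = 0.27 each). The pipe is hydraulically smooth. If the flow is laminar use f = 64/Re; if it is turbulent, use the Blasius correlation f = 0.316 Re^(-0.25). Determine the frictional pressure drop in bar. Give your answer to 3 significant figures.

ΔP ≈ 0.595 bar

Reynolds number Re = ρVD/μ = 913 · 2.63 · 0.0972 / 0.168 = 1389.
Re < 2300 → laminar flow, so f = 64/Re = 64/1389 = 0.04607 (the turbulent correlation is not needed).
Total minor-loss coefficient ΣK = 2·0.27 = 0.54.
ΔP = [f·L/D + ΣK]·(ρV²/2) = [0.04607·38.6/0.0972 + 0.54]·(913·2.63²/2) = [18.29 + 0.54]·3158 = 5.947e+04 Pa.
ΔP = 5.947e+04 Pa = 0.595 bar.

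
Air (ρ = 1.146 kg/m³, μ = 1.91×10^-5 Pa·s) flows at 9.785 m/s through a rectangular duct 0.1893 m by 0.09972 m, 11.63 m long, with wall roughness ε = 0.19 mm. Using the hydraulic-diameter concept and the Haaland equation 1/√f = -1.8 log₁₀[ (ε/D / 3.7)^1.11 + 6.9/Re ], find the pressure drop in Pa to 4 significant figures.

Hydraulic diameter D_h = 4A/P = 4·(0.1893·0.09972)/(2·(0.1893+0.09972)) = 0.07551/0.578 = 0.1306 m.
Re = ρVD_h/μ = 1.146·9.785·0.1306/1.91e-05 = 7.669e+04.
ε/D_h = 0.00019/0.1306 = 0.00145; Haaland gives 1/√f = -1.8 log₁₀[0.000166+9e-05] = 6.465, so f = 0.02392.
ΔP = f(L/D_h)(ρV²/2) = 0.02392·11.63/0.1306·54.86 = 116.8 Pa.

ΔP ≈ 116.8 Pa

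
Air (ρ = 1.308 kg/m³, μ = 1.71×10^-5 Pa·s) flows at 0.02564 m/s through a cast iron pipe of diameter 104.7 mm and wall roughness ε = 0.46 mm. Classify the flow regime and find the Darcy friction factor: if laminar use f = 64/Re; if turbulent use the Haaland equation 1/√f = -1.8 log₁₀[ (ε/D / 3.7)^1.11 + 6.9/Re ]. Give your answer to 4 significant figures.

f ≈ 0.3117

Re = ρVD/μ = 1.308·0.02564·0.1047/1.71e-05 = 205.3.
Re < 2300 → laminar, so f = 64/Re = 0.3117 (roughness is irrelevant in laminar flow).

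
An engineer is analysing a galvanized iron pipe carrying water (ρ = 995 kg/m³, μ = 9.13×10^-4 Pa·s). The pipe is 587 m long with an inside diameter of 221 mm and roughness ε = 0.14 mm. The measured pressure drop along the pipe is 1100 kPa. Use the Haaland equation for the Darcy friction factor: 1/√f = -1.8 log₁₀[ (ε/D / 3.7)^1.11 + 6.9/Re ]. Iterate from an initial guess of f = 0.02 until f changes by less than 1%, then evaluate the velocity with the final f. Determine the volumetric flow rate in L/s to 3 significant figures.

Rearranging Darcy-Weisbach: V = √(2·ΔP·D/(f·L·ρ)). With ε/D = 0.00014/0.221 = 0.000633, iterate starting from f = 0.02:
  f = 0.02 → V = √(2·1.1e+06·0.221/(0.02·587·995)) = 6.452 m/s; Re = ρVD/μ = 1.554e+06; f → 0.0179
  f = 0.0179 → V = 6.82 m/s; Re = 1.642e+06; f → 0.01789
Converged (Δf/f < 1%). With the final f = 0.01789: V = √(2·1.1e+06·0.221/(0.01789·587·995)) = 6.822 m/s.
Q = V·A = 6.822·(π/4·0.221²) = 0.2617 m³/s = 262 L/s.

Q ≈ 262 L/s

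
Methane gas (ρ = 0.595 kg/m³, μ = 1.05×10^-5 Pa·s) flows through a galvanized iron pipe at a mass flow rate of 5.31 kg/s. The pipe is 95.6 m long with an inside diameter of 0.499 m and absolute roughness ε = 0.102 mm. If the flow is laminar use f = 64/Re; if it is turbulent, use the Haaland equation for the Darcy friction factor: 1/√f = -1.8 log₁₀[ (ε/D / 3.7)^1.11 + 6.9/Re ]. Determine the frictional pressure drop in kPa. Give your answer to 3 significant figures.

A = πD²/4 = π(0.499)²/4 = 0.1956 m²; mean velocity V = ṁ/(ρA) = 5.31/(0.595 · 0.1956) = 45.63 m/s.
Reynolds number Re = ρVD/μ = 0.595 · 45.63 · 0.499 / 1.05e-05 = 1.29e+06.
Re > 4000 → turbulent. Relative roughness ε/D = 0.000102/0.499 = 0.000204. Haaland: 1/√f = -1.8 log₁₀[(0.000204/3.7)^1.11 + 6.9/1.29e+06] = -1.8 log₁₀[1.88e-05 + 5.35e-06] = 8.311, so f = 0.01448.
Darcy-Weisbach: ΔP = f(L/D)(ρV²/2) = 0.01448·(95.6/0.499)·(0.595·45.63²/2) = 0.01448·191.6·619.5 = 1718 Pa.
ΔP = 1718 Pa = 1.72 kPa.

ΔP ≈ 1.72 kPa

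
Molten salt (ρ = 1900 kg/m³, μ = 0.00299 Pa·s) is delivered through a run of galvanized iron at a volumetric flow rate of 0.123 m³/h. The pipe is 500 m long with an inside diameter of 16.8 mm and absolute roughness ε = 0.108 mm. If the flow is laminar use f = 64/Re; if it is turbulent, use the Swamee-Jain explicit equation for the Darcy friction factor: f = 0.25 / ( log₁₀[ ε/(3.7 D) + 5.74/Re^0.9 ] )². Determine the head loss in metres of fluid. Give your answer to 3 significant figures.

h_f ≈ 1.40 m

Q = 0.123 m³/h = 0.123/3600 = 3.417e-05 m³/s.
Cross-sectional area A = πD²/4 = π(0.0168)²/4 = 0.0002217 m²; mean velocity V = Q/A = 3.417e-05/0.0002217 = 0.1541 m/s.
Reynolds number Re = ρVD/μ = 1900 · 0.1541 · 0.0168 / 0.00299 = 1645.
Re < 2300 → laminar flow, so f = 64/Re = 64/1645 = 0.0389 (the turbulent correlation is not needed).
Darcy-Weisbach: ΔP = f(L/D)(ρV²/2) = 0.0389·(500/0.0168)·(1900·0.1541²/2) = 0.0389·2.976e+04·22.57 = 2.613e+04 Pa.
Head loss h_f = ΔP/(ρg) = 2.613e+04/(1900·9.81) = 1.40 m.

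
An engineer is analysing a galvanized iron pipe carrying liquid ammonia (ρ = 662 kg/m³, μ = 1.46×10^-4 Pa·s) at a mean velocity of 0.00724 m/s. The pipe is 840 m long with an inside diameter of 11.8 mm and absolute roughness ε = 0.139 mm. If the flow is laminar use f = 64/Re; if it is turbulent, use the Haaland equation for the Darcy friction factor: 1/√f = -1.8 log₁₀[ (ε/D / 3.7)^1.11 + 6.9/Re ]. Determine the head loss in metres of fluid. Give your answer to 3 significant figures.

Reynolds number Re = ρVD/μ = 662 · 0.00724 · 0.0118 / 0.000146 = 387.4.
Re < 2300 → laminar flow, so f = 64/Re = 64/387.4 = 0.1652 (the turbulent correlation is not needed).
Darcy-Weisbach: ΔP = f(L/D)(ρV²/2) = 0.1652·(840/0.0118)·(662·0.00724²/2) = 0.1652·7.119e+04·0.01735 = 204.1 Pa.
Head loss h_f = ΔP/(ρg) = 204.1/(662·9.81) = 0.0314 m.

h_f ≈ 0.0314 m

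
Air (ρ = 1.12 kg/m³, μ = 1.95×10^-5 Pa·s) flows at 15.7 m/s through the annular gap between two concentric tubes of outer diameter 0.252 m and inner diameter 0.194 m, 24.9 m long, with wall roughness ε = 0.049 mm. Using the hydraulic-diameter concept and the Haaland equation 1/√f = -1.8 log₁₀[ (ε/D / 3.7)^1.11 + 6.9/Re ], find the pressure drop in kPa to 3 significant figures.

Hydraulic diameter D_h = 4A/P = D_o - D_i = 0.252 - 0.194 = 0.058 m.
Re = ρVD_h/μ = 1.12·15.7·0.058/1.95e-05 = 5.23e+04.
ε/D_h = 4.9e-05/0.058 = 0.000845; Haaland gives 1/√f = -1.8 log₁₀[9.08e-05+0.000132] = 6.574, so f = 0.02314.
ΔP = f(L/D_h)(ρV²/2) = 0.02314·24.9/0.058·138 = 1371 Pa.
ΔP = 1.37 kPa.

ΔP ≈ 1.37 kPa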